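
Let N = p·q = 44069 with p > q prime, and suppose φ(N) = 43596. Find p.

347

φ(n) = (p−1)(q−1) = n − (p+q) + 1, so p + q = 44069 − 43596 + 1 = 474.
p and q are the roots of t² − 474t + 44069 = 0.
Discriminant: 474² − 4·44069 = 224676 − 176276 = 48400; √48400 = 220.
q = (474 − 220)/2 = 127, p = (474 + 220)/2 = 347.
Check: 127 · 347 = 44069.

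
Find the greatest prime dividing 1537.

1537 = 29 · 53
53 is prime.
So 1537 = 29 · 53; the largest prime factor is 53.

53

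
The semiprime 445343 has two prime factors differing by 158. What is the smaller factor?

593

Since p = q + 158, we have 445343 = q(q + 158), so q² + 158q − 445343 = 0.
Discriminant: 158² + 4·445343 = 24964 + 1781372 = 1806336; √1806336 = 1344.
q = (−158 + 1344)/2 = 593, and p = q + 158 = 751.
Check: 593 · 751 = 445343.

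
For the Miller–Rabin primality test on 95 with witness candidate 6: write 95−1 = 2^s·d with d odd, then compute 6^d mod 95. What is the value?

95 − 1 = 94 = 2^1 · 47, so d = 47.
6^1 ≡ 6 (mod 95)
6^2 ≡ 6^2 = 36 ≡ 36 (mod 95)
6^4 ≡ 36^2 = 1296 ≡ 61 (mod 95)
6^8 ≡ 61^2 = 3721 ≡ 16 (mod 95)
6^16 ≡ 16^2 = 256 ≡ 66 (mod 95)
6^32 ≡ 66^2 = 4356 ≡ 81 (mod 95)
47 = 32 + 8 + 4 + 2 + 1 in binary powers of 2.
So 6^47 ≡ 81 · 16 · 61 · 36 · 6 ≡ 36 (mod 95).
Squaring chain: 36; never reaches −1, so base 6 is a Miller–Rabin witness that 95 is composite.

36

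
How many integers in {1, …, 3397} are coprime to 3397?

Factor: 3397 = 43 · 79.
φ(3397) = (43−1) · (79−1) = 42 · 78 = 3276.

3276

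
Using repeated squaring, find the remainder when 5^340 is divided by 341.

67

5^1 ≡ 5 (mod 341)
5^2 ≡ 5^2 = 25 ≡ 25 (mod 341)
5^4 ≡ 25^2 = 625 ≡ 284 (mod 341)
5^8 ≡ 284^2 = 80656 ≡ 180 (mod 341)
5^16 ≡ 180^2 = 32400 ≡ 5 (mod 341)
5^32 ≡ 5^2 = 25 ≡ 25 (mod 341)
5^64 ≡ 25^2 = 625 ≡ 284 (mod 341)
5^128 ≡ 284^2 = 80656 ≡ 180 (mod 341)
5^256 ≡ 180^2 = 32400 ≡ 5 (mod 341)
340 = 256 + 64 + 16 + 4 in binary powers of 2.
So 5^340 ≡ 5 · 284 · 5 · 284 ≡ 67 (mod 341).
Since 67 ≠ 1, base 5 is a Fermat witness: 341 is composite.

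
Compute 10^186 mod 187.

10^1 ≡ 10 (mod 187)
10^2 ≡ 10^2 = 100 ≡ 100 (mod 187)
10^4 ≡ 100^2 = 10000 ≡ 89 (mod 187)
10^8 ≡ 89^2 = 7921 ≡ 67 (mod 187)
10^16 ≡ 67^2 = 4489 ≡ 1 (mod 187)
10^32 ≡ 1^2 = 1 ≡ 1 (mod 187)
10^64 ≡ 1^2 = 1 ≡ 1 (mod 187)
10^128 ≡ 1^2 = 1 ≡ 1 (mod 187)
186 = 128 + 32 + 16 + 8 + 2 in binary powers of 2.
So 10^186 ≡ 1 · 1 · 1 · 67 · 100 ≡ 155 (mod 187).
Since 155 ≠ 1, base 10 is a Fermat witness: 187 is composite.

155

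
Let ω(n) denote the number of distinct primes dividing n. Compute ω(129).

129 = 3 · 43
129 = 3 · 43, which has 2 distinct prime factors.

2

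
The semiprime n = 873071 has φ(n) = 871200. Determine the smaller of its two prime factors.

881

φ(n) = (p−1)(q−1) = n − (p+q) + 1, so p + q = 873071 − 871200 + 1 = 1872.
p and q are the roots of t² − 1872t + 873071 = 0.
Discriminant: 1872² − 4·873071 = 3504384 − 3492284 = 12100; √12100 = 110.
q = (1872 − 110)/2 = 881, p = (1872 + 110)/2 = 991.
Check: 881 · 991 = 873071.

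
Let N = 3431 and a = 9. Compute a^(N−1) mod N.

9^1 ≡ 9 (mod 3431)
9^2 ≡ 9^2 = 81 ≡ 81 (mod 3431)
9^4 ≡ 81^2 = 6561 ≡ 3130 (mod 3431)
9^8 ≡ 3130^2 = 9796900 ≡ 1395 (mod 3431)
9^16 ≡ 1395^2 = 1946025 ≡ 648 (mod 3431)
9^32 ≡ 648^2 = 419904 ≡ 1322 (mod 3431)
9^64 ≡ 1322^2 = 1747684 ≡ 1305 (mod 3431)
9^128 ≡ 1305^2 = 1703025 ≡ 1249 (mod 3431)
9^256 ≡ 1249^2 = 1560001 ≡ 2327 (mod 3431)
9^512 ≡ 2327^2 = 5414929 ≡ 811 (mod 3431)
9^1024 ≡ 811^2 = 657721 ≡ 2400 (mod 3431)
9^2048 ≡ 2400^2 = 5760000 ≡ 2782 (mod 3431)
3430 = 2048 + 1024 + 256 + 64 + 32 + 4 + 2 in binary powers of 2.
So 9^3430 ≡ 2782 · 2400 · 2327 · 1305 · 1322 · 3130 · 81 ≡ 2327 (mod 3431).
Since 2327 ≠ 1, base 9 is a Fermat witness: 3431 is composite.

2327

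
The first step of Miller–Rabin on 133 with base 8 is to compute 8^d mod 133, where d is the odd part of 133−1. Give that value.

113

133 − 1 = 132 = 2^2 · 33, so d = 33.
8^1 ≡ 8 (mod 133)
8^2 ≡ 8^2 = 64 ≡ 64 (mod 133)
8^4 ≡ 64^2 = 4096 ≡ 106 (mod 133)
8^8 ≡ 106^2 = 11236 ≡ 64 (mod 133)
8^16 ≡ 64^2 = 4096 ≡ 106 (mod 133)
8^32 ≡ 106^2 = 11236 ≡ 64 (mod 133)
33 = 32 + 1 in binary powers of 2.
So 8^33 ≡ 64 · 8 ≡ 113 (mod 133).
Squaring chain: 113 → 1; never reaches −1, so base 8 is a Miller–Rabin witness that 133 is composite.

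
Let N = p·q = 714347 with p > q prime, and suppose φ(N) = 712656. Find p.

883

φ(n) = (p−1)(q−1) = n − (p+q) + 1, so p + q = 714347 − 712656 + 1 = 1692.
p and q are the roots of t² − 1692t + 714347 = 0.
Discriminant: 1692² − 4·714347 = 2862864 − 2857388 = 5476; √5476 = 74.
q = (1692 − 74)/2 = 809, p = (1692 + 74)/2 = 883.
Check: 809 · 883 = 714347.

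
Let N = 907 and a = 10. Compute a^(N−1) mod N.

10^1 ≡ 10 (mod 907)
10^2 ≡ 10^2 = 100 ≡ 100 (mod 907)
10^4 ≡ 100^2 = 10000 ≡ 23 (mod 907)
10^8 ≡ 23^2 = 529 ≡ 529 (mod 907)
10^16 ≡ 529^2 = 279841 ≡ 485 (mod 907)
10^32 ≡ 485^2 = 235225 ≡ 312 (mod 907)
10^64 ≡ 312^2 = 97344 ≡ 295 (mod 907)
10^128 ≡ 295^2 = 87025 ≡ 860 (mod 907)
10^256 ≡ 860^2 = 739600 ≡ 395 (mod 907)
10^512 ≡ 395^2 = 156025 ≡ 21 (mod 907)
906 = 512 + 256 + 128 + 8 + 2 in binary powers of 2.
So 10^906 ≡ 21 · 395 · 860 · 529 · 100 ≡ 1 (mod 907).
Since the result is 1, base 10 gives no evidence that 907 is composite.

1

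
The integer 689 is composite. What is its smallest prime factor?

689 is odd.
Digit sum 23, not divisible by 3.
Ends in 9: not divisible by 5.
7: 689 = 7·98 + 3
11: 689 = 11·62 + 7
13: 689 = 13·53

13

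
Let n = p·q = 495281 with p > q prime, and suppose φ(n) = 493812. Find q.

523

φ(n) = (p−1)(q−1) = n − (p+q) + 1, so p + q = 495281 − 493812 + 1 = 1470.
p and q are the roots of t² − 1470t + 495281 = 0.
Discriminant: 1470² − 4·495281 = 2160900 − 1981124 = 179776; √179776 = 424.
q = (1470 − 424)/2 = 523, p = (1470 + 424)/2 = 947.
Check: 523 · 947 = 495281.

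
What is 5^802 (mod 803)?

5^1 ≡ 5 (mod 803)
5^2 ≡ 5^2 = 25 ≡ 25 (mod 803)
5^4 ≡ 25^2 = 625 ≡ 625 (mod 803)
5^8 ≡ 625^2 = 390625 ≡ 367 (mod 803)
5^16 ≡ 367^2 = 134689 ≡ 588 (mod 803)
5^32 ≡ 588^2 = 345744 ≡ 454 (mod 803)
5^64 ≡ 454^2 = 206116 ≡ 548 (mod 803)
5^128 ≡ 548^2 = 300304 ≡ 785 (mod 803)
5^256 ≡ 785^2 = 616225 ≡ 324 (mod 803)
5^512 ≡ 324^2 = 104976 ≡ 586 (mod 803)
802 = 512 + 256 + 32 + 2 in binary powers of 2.
So 5^802 ≡ 586 · 324 · 454 · 25 ≡ 707 (mod 803).
Since 707 ≠ 1, base 5 is a Fermat witness: 803 is composite.

707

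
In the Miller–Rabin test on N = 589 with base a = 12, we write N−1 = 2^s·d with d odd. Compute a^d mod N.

589 − 1 = 588 = 2^2 · 147, so d = 147.
12^1 ≡ 12 (mod 589)
12^2 ≡ 12^2 = 144 ≡ 144 (mod 589)
12^4 ≡ 144^2 = 20736 ≡ 121 (mod 589)
12^8 ≡ 121^2 = 14641 ≡ 505 (mod 589)
12^16 ≡ 505^2 = 255025 ≡ 577 (mod 589)
12^32 ≡ 577^2 = 332929 ≡ 144 (mod 589)
12^64 ≡ 144^2 = 20736 ≡ 121 (mod 589)
12^128 ≡ 121^2 = 14641 ≡ 505 (mod 589)
147 = 128 + 16 + 2 + 1 in binary powers of 2.
So 12^147 ≡ 505 · 577 · 144 · 12 ≡ 151 (mod 589).
Squaring chain: 151 → 419; never reaches −1, so base 12 is a Miller–Rabin witness that 589 is composite.

151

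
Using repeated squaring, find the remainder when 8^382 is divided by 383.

8^1 ≡ 8 (mod 383)
8^2 ≡ 8^2 = 64 ≡ 64 (mod 383)
8^4 ≡ 64^2 = 4096 ≡ 266 (mod 383)
8^8 ≡ 266^2 = 70756 ≡ 284 (mod 383)
8^16 ≡ 284^2 = 80656 ≡ 226 (mod 383)
8^32 ≡ 226^2 = 51076 ≡ 137 (mod 383)
8^64 ≡ 137^2 = 18769 ≡ 2 (mod 383)
8^128 ≡ 2^2 = 4 ≡ 4 (mod 383)
8^256 ≡ 4^2 = 16 ≡ 16 (mod 383)
382 = 256 + 64 + 32 + 16 + 8 + 4 + 2 in binary powers of 2.
So 8^382 ≡ 16 · 2 · 137 · 226 · 284 · 266 · 64 ≡ 1 (mod 383).
Since the result is 1, base 8 gives no evidence that 383 is composite.

1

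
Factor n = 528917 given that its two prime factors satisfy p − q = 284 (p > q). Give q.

599

Since p = q + 284, we have 528917 = q(q + 284), so q² + 284q − 528917 = 0.
Discriminant: 284² + 4·528917 = 80656 + 2115668 = 2196324; √2196324 = 1482.
q = (−284 + 1482)/2 = 599, and p = q + 284 = 883.
Check: 599 · 883 = 528917.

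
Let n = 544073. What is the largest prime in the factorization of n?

544073 = 71 · 7663
7663 = 79 · 97
97 is prime.
So 544073 = 71 · 79 · 97; the largest prime factor is 97.

97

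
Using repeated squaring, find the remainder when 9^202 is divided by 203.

16

9^1 ≡ 9 (mod 203)
9^2 ≡ 9^2 = 81 ≡ 81 (mod 203)
9^4 ≡ 81^2 = 6561 ≡ 65 (mod 203)
9^8 ≡ 65^2 = 4225 ≡ 165 (mod 203)
9^16 ≡ 165^2 = 27225 ≡ 23 (mod 203)
9^32 ≡ 23^2 = 529 ≡ 123 (mod 203)
9^64 ≡ 123^2 = 15129 ≡ 107 (mod 203)
9^128 ≡ 107^2 = 11449 ≡ 81 (mod 203)
202 = 128 + 64 + 8 + 2 in binary powers of 2.
So 9^202 ≡ 81 · 107 · 165 · 81 ≡ 16 (mod 203).
Since 16 ≠ 1, base 9 is a Fermat witness: 203 is composite.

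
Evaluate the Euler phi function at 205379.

201898

Factor: 205379 = 59^3.
φ(205379) = 59^2·(59−1) = 201898.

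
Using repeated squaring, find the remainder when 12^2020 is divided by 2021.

12^1 ≡ 12 (mod 2021)
12^2 ≡ 12^2 = 144 ≡ 144 (mod 2021)
12^4 ≡ 144^2 = 20736 ≡ 526 (mod 2021)
12^8 ≡ 526^2 = 276676 ≡ 1820 (mod 2021)
12^16 ≡ 1820^2 = 3312400 ≡ 2002 (mod 2021)
12^32 ≡ 2002^2 = 4008004 ≡ 361 (mod 2021)
12^64 ≡ 361^2 = 130321 ≡ 977 (mod 2021)
12^128 ≡ 977^2 = 954529 ≡ 617 (mod 2021)
12^256 ≡ 617^2 = 380689 ≡ 741 (mod 2021)
12^512 ≡ 741^2 = 549081 ≡ 1390 (mod 2021)
12^1024 ≡ 1390^2 = 1932100 ≡ 24 (mod 2021)
2020 = 1024 + 512 + 256 + 128 + 64 + 32 + 4 in binary powers of 2.
So 12^2020 ≡ 24 · 1390 · 741 · 617 · 977 · 361 · 526 ≡ 397 (mod 2021).
Since 397 ≠ 1, base 12 is a Fermat witness: 2021 is composite.

397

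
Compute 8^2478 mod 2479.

8^1 ≡ 8 (mod 2479)
8^2 ≡ 8^2 = 64 ≡ 64 (mod 2479)
8^4 ≡ 64^2 = 4096 ≡ 1617 (mod 2479)
8^8 ≡ 1617^2 = 2614689 ≡ 1823 (mod 2479)
8^16 ≡ 1823^2 = 3323329 ≡ 1469 (mod 2479)
8^32 ≡ 1469^2 = 2157961 ≡ 1231 (mod 2479)
8^64 ≡ 1231^2 = 1515361 ≡ 692 (mod 2479)
8^128 ≡ 692^2 = 478864 ≡ 417 (mod 2479)
8^256 ≡ 417^2 = 173889 ≡ 359 (mod 2479)
8^512 ≡ 359^2 = 128881 ≡ 2452 (mod 2479)
8^1024 ≡ 2452^2 = 6012304 ≡ 729 (mod 2479)
8^2048 ≡ 729^2 = 531441 ≡ 935 (mod 2479)
2478 = 2048 + 256 + 128 + 32 + 8 + 4 + 2 in binary powers of 2.
So 8^2478 ≡ 935 · 359 · 417 · 1231 · 1823 · 1617 · 64 ≡ 2034 (mod 2479).
Since 2034 ≠ 1, base 8 is a Fermat witness: 2479 is composite.

2034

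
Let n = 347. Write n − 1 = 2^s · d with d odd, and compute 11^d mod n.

347 − 1 = 346 = 2^1 · 173, so d = 173.
11^1 ≡ 11 (mod 347)
11^2 ≡ 11^2 = 121 ≡ 121 (mod 347)
11^4 ≡ 121^2 = 14641 ≡ 67 (mod 347)
11^8 ≡ 67^2 = 4489 ≡ 325 (mod 347)
11^16 ≡ 325^2 = 105625 ≡ 137 (mod 347)
11^32 ≡ 137^2 = 18769 ≡ 31 (mod 347)
11^64 ≡ 31^2 = 961 ≡ 267 (mod 347)
11^128 ≡ 267^2 = 71289 ≡ 154 (mod 347)
173 = 128 + 32 + 8 + 4 + 1 in binary powers of 2.
So 11^173 ≡ 154 · 31 · 325 · 67 · 11 ≡ 1 (mod 347).
Since 11^d ≡ 1 (mod 347), base 11 does not prove 347 composite.

1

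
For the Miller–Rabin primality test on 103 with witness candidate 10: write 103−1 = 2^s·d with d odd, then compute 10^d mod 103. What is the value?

103 − 1 = 102 = 2^1 · 51, so d = 51.
10^1 ≡ 10 (mod 103)
10^2 ≡ 10^2 = 100 ≡ 100 (mod 103)
10^4 ≡ 100^2 = 10000 ≡ 9 (mod 103)
10^8 ≡ 9^2 = 81 ≡ 81 (mod 103)
10^16 ≡ 81^2 = 6561 ≡ 72 (mod 103)
10^32 ≡ 72^2 = 5184 ≡ 34 (mod 103)
51 = 32 + 16 + 2 + 1 in binary powers of 2.
So 10^51 ≡ 34 · 72 · 100 · 10 ≡ 102 (mod 103).
Since 10^d ≡ 102 (mod 103), base 10 does not prove 103 composite.

102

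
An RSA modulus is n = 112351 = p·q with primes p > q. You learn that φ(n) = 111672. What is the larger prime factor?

397

φ(n) = (p−1)(q−1) = n − (p+q) + 1, so p + q = 112351 − 111672 + 1 = 680.
p and q are the roots of t² − 680t + 112351 = 0.
Discriminant: 680² − 4·112351 = 462400 − 449404 = 12996; √12996 = 114.
q = (680 − 114)/2 = 283, p = (680 + 114)/2 = 397.
Check: 283 · 397 = 112351.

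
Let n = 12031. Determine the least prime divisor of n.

12031 is odd.
Digit sum 7, not divisible by 3.
Ends in 1: not divisible by 5.
7: 12031 = 7·1718 + 5
11: 12031 = 11·1093 + 8
13: 12031 = 13·925 + 6
17: 12031 = 17·707 + 12
19: 12031 = 19·633 + 4
23: 12031 = 23·523 + 2
29: 12031 = 29·414 + 25
31: 12031 = 31·388 + 3
37: 12031 = 37·325 + 6
41: 12031 = 41·293 + 18
43: 12031 = 43·279 + 34
47: 12031 = 47·255 + 46
53: 12031 = 53·227

53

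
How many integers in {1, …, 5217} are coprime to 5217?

3312

Factor: 5217 = 3 · 37 · 47.
φ(5217) = (3−1) · (37−1) · (47−1) = 2 · 36 · 46 = 3312.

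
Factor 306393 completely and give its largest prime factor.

53

306393 = 3 · 102131
102131 = 41 · 2491
2491 = 47 · 53
53 is prime.
So 306393 = 3 · 41 · 47 · 53; the largest prime factor is 53.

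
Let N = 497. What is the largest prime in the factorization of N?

497 = 7 · 71
71 is prime.
So 497 = 7 · 71; the largest prime factor is 71.

71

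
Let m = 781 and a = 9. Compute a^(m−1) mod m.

529

9^1 ≡ 9 (mod 781)
9^2 ≡ 9^2 = 81 ≡ 81 (mod 781)
9^4 ≡ 81^2 = 6561 ≡ 313 (mod 781)
9^8 ≡ 313^2 = 97969 ≡ 344 (mod 781)
9^16 ≡ 344^2 = 118336 ≡ 405 (mod 781)
9^32 ≡ 405^2 = 164025 ≡ 15 (mod 781)
9^64 ≡ 15^2 = 225 ≡ 225 (mod 781)
9^128 ≡ 225^2 = 50625 ≡ 641 (mod 781)
9^256 ≡ 641^2 = 410881 ≡ 75 (mod 781)
9^512 ≡ 75^2 = 5625 ≡ 158 (mod 781)
780 = 512 + 256 + 8 + 4 in binary powers of 2.
So 9^780 ≡ 158 · 75 · 344 · 313 ≡ 529 (mod 781).
Since 529 ≠ 1, base 9 is a Fermat witness: 781 is composite.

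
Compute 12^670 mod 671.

12^1 ≡ 12 (mod 671)
12^2 ≡ 12^2 = 144 ≡ 144 (mod 671)
12^4 ≡ 144^2 = 20736 ≡ 606 (mod 671)
12^8 ≡ 606^2 = 367236 ≡ 199 (mod 671)
12^16 ≡ 199^2 = 39601 ≡ 12 (mod 671)
12^32 ≡ 12^2 = 144 ≡ 144 (mod 671)
12^64 ≡ 144^2 = 20736 ≡ 606 (mod 671)
12^128 ≡ 606^2 = 367236 ≡ 199 (mod 671)
12^256 ≡ 199^2 = 39601 ≡ 12 (mod 671)
12^512 ≡ 12^2 = 144 ≡ 144 (mod 671)
670 = 512 + 128 + 16 + 8 + 4 + 2 in binary powers of 2.
So 12^670 ≡ 144 · 199 · 12 · 199 · 606 · 144 ≡ 474 (mod 671).
Since 474 ≠ 1, base 12 is a Fermat witness: 671 is composite.

474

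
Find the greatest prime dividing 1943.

1943 = 29 · 67
67 is prime.
So 1943 = 29 · 67; the largest prime factor is 67.

67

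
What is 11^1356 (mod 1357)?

1268

11^1 ≡ 11 (mod 1357)
11^2 ≡ 11^2 = 121 ≡ 121 (mod 1357)
11^4 ≡ 121^2 = 14641 ≡ 1071 (mod 1357)
11^8 ≡ 1071^2 = 1147041 ≡ 376 (mod 1357)
11^16 ≡ 376^2 = 141376 ≡ 248 (mod 1357)
11^32 ≡ 248^2 = 61504 ≡ 439 (mod 1357)
11^64 ≡ 439^2 = 192721 ≡ 27 (mod 1357)
11^128 ≡ 27^2 = 729 ≡ 729 (mod 1357)
11^256 ≡ 729^2 = 531441 ≡ 854 (mod 1357)
11^512 ≡ 854^2 = 729316 ≡ 607 (mod 1357)
11^1024 ≡ 607^2 = 368449 ≡ 702 (mod 1357)
1356 = 1024 + 256 + 64 + 8 + 4 in binary powers of 2.
So 11^1356 ≡ 702 · 854 · 27 · 376 · 1071 ≡ 1268 (mod 1357).
Since 1268 ≠ 1, base 11 is a Fermat witness: 1357 is composite.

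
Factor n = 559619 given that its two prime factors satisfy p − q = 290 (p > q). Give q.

617

Since p = q + 290, we have 559619 = q(q + 290), so q² + 290q − 559619 = 0.
Discriminant: 290² + 4·559619 = 84100 + 2238476 = 2322576; √2322576 = 1524.
q = (−290 + 1524)/2 = 617, and p = q + 290 = 907.
Check: 617 · 907 = 559619.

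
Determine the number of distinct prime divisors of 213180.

6

213180 = 2^2 · 53295
53295 = 3 · 17765
17765 = 5 · 3553
3553 = 11 · 323
323 = 17 · 19
213180 = 2^2 · 3 · 5 · 11 · 17 · 19, which has 6 distinct prime factors.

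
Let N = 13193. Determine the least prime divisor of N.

79

13193 is odd.
Digit sum 17, not divisible by 3.
Ends in 3: not divisible by 5.
7: 13193 = 7·1884 + 5
11: 13193 = 11·1199 + 4
13: 13193 = 13·1014 + 11
17: 13193 = 17·776 + 1
19: 13193 = 19·694 + 7
23: 13193 = 23·573 + 14
29: 13193 = 29·454 + 27
31: 13193 = 31·425 + 18
37: 13193 = 37·356 + 21
41: 13193 = 41·321 + 32
43: 13193 = 43·306 + 35
47: 13193 = 47·280 + 33
53: 13193 = 53·248 + 49
59: 13193 = 59·223 + 36
61: 13193 = 61·216 + 17
67: 13193 = 67·196 + 61
71: 13193 = 71·185 + 58
73: 13193 = 73·180 + 53
79: 13193 = 79·167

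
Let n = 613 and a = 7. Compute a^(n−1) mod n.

1

7^1 ≡ 7 (mod 613)
7^2 ≡ 7^2 = 49 ≡ 49 (mod 613)
7^4 ≡ 49^2 = 2401 ≡ 562 (mod 613)
7^8 ≡ 562^2 = 315844 ≡ 149 (mod 613)
7^16 ≡ 149^2 = 22201 ≡ 133 (mod 613)
7^32 ≡ 133^2 = 17689 ≡ 525 (mod 613)
7^64 ≡ 525^2 = 275625 ≡ 388 (mod 613)
7^128 ≡ 388^2 = 150544 ≡ 359 (mod 613)
7^256 ≡ 359^2 = 128881 ≡ 151 (mod 613)
7^512 ≡ 151^2 = 22801 ≡ 120 (mod 613)
612 = 512 + 64 + 32 + 4 in binary powers of 2.
So 7^612 ≡ 120 · 388 · 525 · 562 ≡ 1 (mod 613).
Since the result is 1, base 7 gives no evidence that 613 is composite.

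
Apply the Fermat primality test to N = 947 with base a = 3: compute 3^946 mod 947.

3^1 ≡ 3 (mod 947)
3^2 ≡ 3^2 = 9 ≡ 9 (mod 947)
3^4 ≡ 9^2 = 81 ≡ 81 (mod 947)
3^8 ≡ 81^2 = 6561 ≡ 879 (mod 947)
3^16 ≡ 879^2 = 772641 ≡ 836 (mod 947)
3^32 ≡ 836^2 = 698896 ≡ 10 (mod 947)
3^64 ≡ 10^2 = 100 ≡ 100 (mod 947)
3^128 ≡ 100^2 = 10000 ≡ 530 (mod 947)
3^256 ≡ 530^2 = 280900 ≡ 588 (mod 947)
3^512 ≡ 588^2 = 345744 ≡ 89 (mod 947)
946 = 512 + 256 + 128 + 32 + 16 + 2 in binary powers of 2.
So 3^946 ≡ 89 · 588 · 530 · 10 · 836 · 9 ≡ 1 (mod 947).
Since the result is 1, base 3 gives no evidence that 947 is composite.

1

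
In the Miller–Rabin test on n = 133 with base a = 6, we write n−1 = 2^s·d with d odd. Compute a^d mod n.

133 − 1 = 132 = 2^2 · 33, so d = 33.
6^1 ≡ 6 (mod 133)
6^2 ≡ 6^2 = 36 ≡ 36 (mod 133)
6^4 ≡ 36^2 = 1296 ≡ 99 (mod 133)
6^8 ≡ 99^2 = 9801 ≡ 92 (mod 133)
6^16 ≡ 92^2 = 8464 ≡ 85 (mod 133)
6^32 ≡ 85^2 = 7225 ≡ 43 (mod 133)
33 = 32 + 1 in binary powers of 2.
So 6^33 ≡ 43 · 6 ≡ 125 (mod 133).
Squaring chain: 125 → 64; never reaches −1, so base 6 is a Miller–Rabin witness that 133 is composite.

125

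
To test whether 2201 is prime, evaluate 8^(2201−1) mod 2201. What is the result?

8^1 ≡ 8 (mod 2201)
8^2 ≡ 8^2 = 64 ≡ 64 (mod 2201)
8^4 ≡ 64^2 = 4096 ≡ 1895 (mod 2201)
8^8 ≡ 1895^2 = 3591025 ≡ 1194 (mod 2201)
8^16 ≡ 1194^2 = 1425636 ≡ 1589 (mod 2201)
8^32 ≡ 1589^2 = 2524921 ≡ 374 (mod 2201)
8^64 ≡ 374^2 = 139876 ≡ 1213 (mod 2201)
8^128 ≡ 1213^2 = 1471369 ≡ 1101 (mod 2201)
8^256 ≡ 1101^2 = 1212201 ≡ 1651 (mod 2201)
8^512 ≡ 1651^2 = 2725801 ≡ 963 (mod 2201)
8^1024 ≡ 963^2 = 927369 ≡ 748 (mod 2201)
8^2048 ≡ 748^2 = 559504 ≡ 450 (mod 2201)
2200 = 2048 + 128 + 16 + 8 in binary powers of 2.
So 8^2200 ≡ 450 · 1101 · 1589 · 1194 ≡ 900 (mod 2201).
Since 900 ≠ 1, base 8 is a Fermat witness: 2201 is composite.

900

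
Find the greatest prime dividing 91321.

91321 = 29 · 3149
3149 = 47 · 67
67 is prime.
So 91321 = 29 · 47 · 67; the largest prime factor is 67.

67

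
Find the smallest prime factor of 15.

15 is odd.
Digit sum 6, divisible by 3.

3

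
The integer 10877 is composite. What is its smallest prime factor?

73

10877 is odd.
Digit sum 23, not divisible by 3.
Ends in 7: not divisible by 5.
7: 10877 = 7·1553 + 6
11: 10877 = 11·988 + 9
13: 10877 = 13·836 + 9
17: 10877 = 17·639 + 14
19: 10877 = 19·572 + 9
23: 10877 = 23·472 + 21
29: 10877 = 29·375 + 2
31: 10877 = 31·350 + 27
37: 10877 = 37·293 + 36
41: 10877 = 41·265 + 12
43: 10877 = 43·252 + 41
47: 10877 = 47·231 + 20
53: 10877 = 53·205 + 12
59: 10877 = 59·184 + 21
61: 10877 = 61·178 + 19
67: 10877 = 67·162 + 23
71: 10877 = 71·153 + 14
73: 10877 = 73·149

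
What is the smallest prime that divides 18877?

43

18877 is odd.
Digit sum 31, not divisible by 3.
Ends in 7: not divisible by 5.
7: 18877 = 7·2696 + 5
11: 18877 = 11·1716 + 1
13: 18877 = 13·1452 + 1
17: 18877 = 17·1110 + 7
19: 18877 = 19·993 + 10
23: 18877 = 23·820 + 17
29: 18877 = 29·650 + 27
31: 18877 = 31·608 + 29
37: 18877 = 37·510 + 7
41: 18877 = 41·460 + 17
43: 18877 = 43·439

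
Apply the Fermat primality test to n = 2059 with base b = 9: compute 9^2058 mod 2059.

9^1 ≡ 9 (mod 2059)
9^2 ≡ 9^2 = 81 ≡ 81 (mod 2059)
9^4 ≡ 81^2 = 6561 ≡ 384 (mod 2059)
9^8 ≡ 384^2 = 147456 ≡ 1267 (mod 2059)
9^16 ≡ 1267^2 = 1605289 ≡ 1328 (mod 2059)
9^32 ≡ 1328^2 = 1763584 ≡ 1080 (mod 2059)
9^64 ≡ 1080^2 = 1166400 ≡ 1006 (mod 2059)
9^128 ≡ 1006^2 = 1012036 ≡ 1067 (mod 2059)
9^256 ≡ 1067^2 = 1138489 ≡ 1921 (mod 2059)
9^512 ≡ 1921^2 = 3690241 ≡ 513 (mod 2059)
9^1024 ≡ 513^2 = 263169 ≡ 1676 (mod 2059)
9^2048 ≡ 1676^2 = 2808976 ≡ 500 (mod 2059)
2058 = 2048 + 8 + 2 in binary powers of 2.
So 9^2058 ≡ 500 · 1267 · 81 ≡ 1161 (mod 2059).
Since 1161 ≠ 1, base 9 is a Fermat witness: 2059 is composite.

1161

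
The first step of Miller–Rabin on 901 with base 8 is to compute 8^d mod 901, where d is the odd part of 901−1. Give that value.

901 − 1 = 900 = 2^2 · 225, so d = 225.
8^1 ≡ 8 (mod 901)
8^2 ≡ 8^2 = 64 ≡ 64 (mod 901)
8^4 ≡ 64^2 = 4096 ≡ 492 (mod 901)
8^8 ≡ 492^2 = 242064 ≡ 596 (mod 901)
8^16 ≡ 596^2 = 355216 ≡ 222 (mod 901)
8^32 ≡ 222^2 = 49284 ≡ 630 (mod 901)
8^64 ≡ 630^2 = 396900 ≡ 460 (mod 901)
8^128 ≡ 460^2 = 211600 ≡ 766 (mod 901)
225 = 128 + 64 + 32 + 1 in binary powers of 2.
So 8^225 ≡ 766 · 460 · 630 · 8 ≡ 875 (mod 901).
Squaring chain: 875 → 676; never reaches −1, so base 8 is a Miller–Rabin witness that 901 is composite.

875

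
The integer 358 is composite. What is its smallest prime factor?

358 is even: 2 divides it.

2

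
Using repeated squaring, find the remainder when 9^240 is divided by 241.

9^1 ≡ 9 (mod 241)
9^2 ≡ 9^2 = 81 ≡ 81 (mod 241)
9^4 ≡ 81^2 = 6561 ≡ 54 (mod 241)
9^8 ≡ 54^2 = 2916 ≡ 24 (mod 241)
9^16 ≡ 24^2 = 576 ≡ 94 (mod 241)
9^32 ≡ 94^2 = 8836 ≡ 160 (mod 241)
9^64 ≡ 160^2 = 25600 ≡ 54 (mod 241)
9^128 ≡ 54^2 = 2916 ≡ 24 (mod 241)
240 = 128 + 64 + 32 + 16 in binary powers of 2.
So 9^240 ≡ 24 · 54 · 160 · 94 ≡ 1 (mod 241).
Since the result is 1, base 9 gives no evidence that 241 is composite.

1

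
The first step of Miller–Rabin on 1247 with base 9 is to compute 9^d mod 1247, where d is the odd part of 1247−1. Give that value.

608

1247 − 1 = 1246 = 2^1 · 623, so d = 623.
9^1 ≡ 9 (mod 1247)
9^2 ≡ 9^2 = 81 ≡ 81 (mod 1247)
9^4 ≡ 81^2 = 6561 ≡ 326 (mod 1247)
9^8 ≡ 326^2 = 106276 ≡ 281 (mod 1247)
9^16 ≡ 281^2 = 78961 ≡ 400 (mod 1247)
9^32 ≡ 400^2 = 160000 ≡ 384 (mod 1247)
9^64 ≡ 384^2 = 147456 ≡ 310 (mod 1247)
9^128 ≡ 310^2 = 96100 ≡ 81 (mod 1247)
9^256 ≡ 81^2 = 6561 ≡ 326 (mod 1247)
9^512 ≡ 326^2 = 106276 ≡ 281 (mod 1247)
623 = 512 + 64 + 32 + 8 + 4 + 2 + 1 in binary powers of 2.
So 9^623 ≡ 281 · 310 · 384 · 281 · 326 · 81 · 9 ≡ 608 (mod 1247).
Squaring chain: 608; never reaches −1, so base 9 is a Miller–Rabin witness that 1247 is composite.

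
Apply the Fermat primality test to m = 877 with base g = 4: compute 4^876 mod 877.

4^1 ≡ 4 (mod 877)
4^2 ≡ 4^2 = 16 ≡ 16 (mod 877)
4^4 ≡ 16^2 = 256 ≡ 256 (mod 877)
4^8 ≡ 256^2 = 65536 ≡ 638 (mod 877)
4^16 ≡ 638^2 = 407044 ≡ 116 (mod 877)
4^32 ≡ 116^2 = 13456 ≡ 301 (mod 877)
4^64 ≡ 301^2 = 90601 ≡ 270 (mod 877)
4^128 ≡ 270^2 = 72900 ≡ 109 (mod 877)
4^256 ≡ 109^2 = 11881 ≡ 480 (mod 877)
4^512 ≡ 480^2 = 230400 ≡ 626 (mod 877)
876 = 512 + 256 + 64 + 32 + 8 + 4 in binary powers of 2.
So 4^876 ≡ 626 · 480 · 270 · 301 · 638 · 256 ≡ 1 (mod 877).
Since the result is 1, base 4 gives no evidence that 877 is composite.

1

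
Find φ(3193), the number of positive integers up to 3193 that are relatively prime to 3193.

Factor: 3193 = 31 · 103.
φ(3193) = (31−1) · (103−1) = 30 · 102 = 3060.

3060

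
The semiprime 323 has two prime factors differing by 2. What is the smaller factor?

Since p = q + 2, we have 323 = q(q + 2), so q² + 2q − 323 = 0.
Discriminant: 2² + 4·323 = 4 + 1292 = 1296; √1296 = 36.
q = (−2 + 36)/2 = 17, and p = q + 2 = 19.
Check: 17 · 19 = 323.

17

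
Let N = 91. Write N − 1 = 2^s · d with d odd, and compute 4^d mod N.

91 − 1 = 90 = 2^1 · 45, so d = 45.
4^1 ≡ 4 (mod 91)
4^2 ≡ 4^2 = 16 ≡ 16 (mod 91)
4^4 ≡ 16^2 = 256 ≡ 74 (mod 91)
4^8 ≡ 74^2 = 5476 ≡ 16 (mod 91)
4^16 ≡ 16^2 = 256 ≡ 74 (mod 91)
4^32 ≡ 74^2 = 5476 ≡ 16 (mod 91)
45 = 32 + 8 + 4 + 1 in binary powers of 2.
So 4^45 ≡ 16 · 16 · 74 · 4 ≡ 64 (mod 91).
Squaring chain: 64; never reaches −1, so base 4 is a Miller–Rabin witness that 91 is composite.

64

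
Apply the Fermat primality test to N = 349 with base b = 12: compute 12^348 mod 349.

12^1 ≡ 12 (mod 349)
12^2 ≡ 12^2 = 144 ≡ 144 (mod 349)
12^4 ≡ 144^2 = 20736 ≡ 145 (mod 349)
12^8 ≡ 145^2 = 21025 ≡ 85 (mod 349)
12^16 ≡ 85^2 = 7225 ≡ 245 (mod 349)
12^32 ≡ 245^2 = 60025 ≡ 346 (mod 349)
12^64 ≡ 346^2 = 119716 ≡ 9 (mod 349)
12^128 ≡ 9^2 = 81 ≡ 81 (mod 349)
12^256 ≡ 81^2 = 6561 ≡ 279 (mod 349)
348 = 256 + 64 + 16 + 8 + 4 in binary powers of 2.
So 12^348 ≡ 279 · 9 · 245 · 85 · 145 ≡ 1 (mod 349).
Since the result is 1, base 12 gives no evidence that 349 is composite.

1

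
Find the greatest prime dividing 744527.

73

744527 = 7 · 106361
106361 = 31 · 3431
3431 = 47 · 73
73 is prime.
So 744527 = 7 · 31 · 47 · 73; the largest prime factor is 73.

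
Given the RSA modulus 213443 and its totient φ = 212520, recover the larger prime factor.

463

φ(n) = (p−1)(q−1) = n − (p+q) + 1, so p + q = 213443 − 212520 + 1 = 924.
p and q are the roots of t² − 924t + 213443 = 0.
Discriminant: 924² − 4·213443 = 853776 − 853772 = 4; √4 = 2.
q = (924 − 2)/2 = 461, p = (924 + 2)/2 = 463.
Check: 461 · 463 = 213443.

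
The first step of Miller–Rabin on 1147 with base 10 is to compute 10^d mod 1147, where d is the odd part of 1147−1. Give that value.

1000

1147 − 1 = 1146 = 2^1 · 573, so d = 573.
10^1 ≡ 10 (mod 1147)
10^2 ≡ 10^2 = 100 ≡ 100 (mod 1147)
10^4 ≡ 100^2 = 10000 ≡ 824 (mod 1147)
10^8 ≡ 824^2 = 678976 ≡ 1099 (mod 1147)
10^16 ≡ 1099^2 = 1207801 ≡ 10 (mod 1147)
10^32 ≡ 10^2 = 100 ≡ 100 (mod 1147)
10^64 ≡ 100^2 = 10000 ≡ 824 (mod 1147)
10^128 ≡ 824^2 = 678976 ≡ 1099 (mod 1147)
10^256 ≡ 1099^2 = 1207801 ≡ 10 (mod 1147)
10^512 ≡ 10^2 = 100 ≡ 100 (mod 1147)
573 = 512 + 32 + 16 + 8 + 4 + 1 in binary powers of 2.
So 10^573 ≡ 100 · 100 · 10 · 1099 · 824 · 10 ≡ 1000 (mod 1147).
Squaring chain: 1000; never reaches −1, so base 10 is a Miller–Rabin witness that 1147 is composite.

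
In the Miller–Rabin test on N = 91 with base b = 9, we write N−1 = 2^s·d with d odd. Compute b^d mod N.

91 − 1 = 90 = 2^1 · 45, so d = 45.
9^1 ≡ 9 (mod 91)
9^2 ≡ 9^2 = 81 ≡ 81 (mod 91)
9^4 ≡ 81^2 = 6561 ≡ 9 (mod 91)
9^8 ≡ 9^2 = 81 ≡ 81 (mod 91)
9^16 ≡ 81^2 = 6561 ≡ 9 (mod 91)
9^32 ≡ 9^2 = 81 ≡ 81 (mod 91)
45 = 32 + 8 + 4 + 1 in binary powers of 2.
So 9^45 ≡ 81 · 81 · 9 · 9 ≡ 1 (mod 91).
Since 9^d ≡ 1 (mod 91), base 9 does not prove 91 composite.

1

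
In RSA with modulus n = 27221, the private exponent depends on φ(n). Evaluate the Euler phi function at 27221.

26892

Factor: 27221 = 163 · 167.
φ(27221) = (163−1) · (167−1) = 162 · 166 = 26892.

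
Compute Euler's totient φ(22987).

Factor: 22987 = 127 · 181.
φ(22987) = (127−1) · (181−1) = 126 · 180 = 22680.

22680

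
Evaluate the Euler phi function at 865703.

837760

Factor: 865703 = 71 · 89 · 137.
φ(865703) = (71−1) · (89−1) · (137−1) = 70 · 88 · 136 = 837760.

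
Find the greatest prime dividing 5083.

23

5083 = 13 · 391
391 = 17 · 23
23 is prime.
So 5083 = 13 · 17 · 23; the largest prime factor is 23.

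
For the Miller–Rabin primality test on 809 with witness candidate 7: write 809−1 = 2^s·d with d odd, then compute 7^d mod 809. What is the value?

809 − 1 = 808 = 2^3 · 101, so d = 101.
7^1 ≡ 7 (mod 809)
7^2 ≡ 7^2 = 49 ≡ 49 (mod 809)
7^4 ≡ 49^2 = 2401 ≡ 783 (mod 809)
7^8 ≡ 783^2 = 613089 ≡ 676 (mod 809)
7^16 ≡ 676^2 = 456976 ≡ 700 (mod 809)
7^32 ≡ 700^2 = 490000 ≡ 555 (mod 809)
7^64 ≡ 555^2 = 308025 ≡ 605 (mod 809)
101 = 64 + 32 + 4 + 1 in binary powers of 2.
So 7^101 ≡ 605 · 555 · 783 · 7 ≡ 1 (mod 809).
Since 7^d ≡ 1 (mod 809), base 7 does not prove 809 composite.

1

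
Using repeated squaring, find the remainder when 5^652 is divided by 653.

5^1 ≡ 5 (mod 653)
5^2 ≡ 5^2 = 25 ≡ 25 (mod 653)
5^4 ≡ 25^2 = 625 ≡ 625 (mod 653)
5^8 ≡ 625^2 = 390625 ≡ 131 (mod 653)
5^16 ≡ 131^2 = 17161 ≡ 183 (mod 653)
5^32 ≡ 183^2 = 33489 ≡ 186 (mod 653)
5^64 ≡ 186^2 = 34596 ≡ 640 (mod 653)
5^128 ≡ 640^2 = 409600 ≡ 169 (mod 653)
5^256 ≡ 169^2 = 28561 ≡ 482 (mod 653)
5^512 ≡ 482^2 = 232324 ≡ 509 (mod 653)
652 = 512 + 128 + 8 + 4 in binary powers of 2.
So 5^652 ≡ 509 · 169 · 131 · 625 ≡ 1 (mod 653).
Since the result is 1, base 5 gives no evidence that 653 is composite.

1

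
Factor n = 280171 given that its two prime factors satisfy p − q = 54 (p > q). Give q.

Since p = q + 54, we have 280171 = q(q + 54), so q² + 54q − 280171 = 0.
Discriminant: 54² + 4·280171 = 2916 + 1120684 = 1123600; √1123600 = 1060.
q = (−54 + 1060)/2 = 503, and p = q + 54 = 557.
Check: 503 · 557 = 280171.

503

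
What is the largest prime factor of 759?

759 = 3 · 253
253 = 11 · 23
23 is prime.
So 759 = 3 · 11 · 23; the largest prime factor is 23.

23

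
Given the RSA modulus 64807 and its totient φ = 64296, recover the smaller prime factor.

229

φ(n) = (p−1)(q−1) = n − (p+q) + 1, so p + q = 64807 − 64296 + 1 = 512.
p and q are the roots of t² − 512t + 64807 = 0.
Discriminant: 512² − 4·64807 = 262144 − 259228 = 2916; √2916 = 54.
q = (512 − 54)/2 = 229, p = (512 + 54)/2 = 283.
Check: 229 · 283 = 64807.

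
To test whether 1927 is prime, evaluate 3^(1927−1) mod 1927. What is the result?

3^1 ≡ 3 (mod 1927)
3^2 ≡ 3^2 = 9 ≡ 9 (mod 1927)
3^4 ≡ 9^2 = 81 ≡ 81 (mod 1927)
3^8 ≡ 81^2 = 6561 ≡ 780 (mod 1927)
3^16 ≡ 780^2 = 608400 ≡ 1395 (mod 1927)
3^32 ≡ 1395^2 = 1946025 ≡ 1682 (mod 1927)
3^64 ≡ 1682^2 = 2829124 ≡ 288 (mod 1927)
3^128 ≡ 288^2 = 82944 ≡ 83 (mod 1927)
3^256 ≡ 83^2 = 6889 ≡ 1108 (mod 1927)
3^512 ≡ 1108^2 = 1227664 ≡ 165 (mod 1927)
3^1024 ≡ 165^2 = 27225 ≡ 247 (mod 1927)
1926 = 1024 + 512 + 256 + 128 + 4 + 2 in binary powers of 2.
So 3^1926 ≡ 247 · 165 · 1108 · 83 · 81 · 9 ≡ 237 (mod 1927).
Since 237 ≠ 1, base 3 is a Fermat witness: 1927 is composite.

237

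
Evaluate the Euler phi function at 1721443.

1672488

Factor: 1721443 = 59 · 163 · 179.
φ(1721443) = (59−1) · (163−1) · (179−1) = 58 · 162 · 178 = 1672488.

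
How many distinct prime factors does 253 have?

2

253 = 11 · 23
253 = 11 · 23, which has 2 distinct prime factors.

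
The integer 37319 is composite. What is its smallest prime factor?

37319 is odd.
Digit sum 23, not divisible by 3.
Ends in 9: not divisible by 5.
7: 37319 = 7·5331 + 2
11: 37319 = 11·3392 + 7
13: 37319 = 13·2870 + 9
17: 37319 = 17·2195 + 4
19: 37319 = 19·1964 + 3
23: 37319 = 23·1622 + 13
29: 37319 = 29·1286 + 25
31: 37319 = 31·1203 + 26
37: 37319 = 37·1008 + 23
41: 37319 = 41·910 + 9
43: 37319 = 43·867 + 38
47: 37319 = 47·794 + 1
53: 37319 = 53·704 + 7
59: 37319 = 59·632 + 31
61: 37319 = 61·611 + 48
67: 37319 = 67·557

67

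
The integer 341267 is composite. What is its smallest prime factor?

341267 is odd.
Digit sum 23, not divisible by 3.
Ends in 7: not divisible by 5.
7: 341267 = 7·48752 + 3
11: 341267 = 11·31024 + 3
13: 341267 = 13·26251 + 4
17: 341267 = 17·20074 + 9
19: 341267 = 19·17961 + 8
23: 341267 = 23·14837 + 16
29: 341267 = 29·11767 + 24
31: 341267 = 31·11008 + 19
37: 341267 = 37·9223 + 16
41: 341267 = 41·8323 + 24
43: 341267 = 43·7936 + 19
47: 341267 = 47·7261

47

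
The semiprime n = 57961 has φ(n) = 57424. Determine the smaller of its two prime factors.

149

φ(n) = (p−1)(q−1) = n − (p+q) + 1, so p + q = 57961 − 57424 + 1 = 538.
p and q are the roots of t² − 538t + 57961 = 0.
Discriminant: 538² − 4·57961 = 289444 − 231844 = 57600; √57600 = 240.
q = (538 − 240)/2 = 149, p = (538 + 240)/2 = 389.
Check: 149 · 389 = 57961.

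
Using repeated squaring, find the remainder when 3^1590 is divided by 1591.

3^1 ≡ 3 (mod 1591)
3^2 ≡ 3^2 = 9 ≡ 9 (mod 1591)
3^4 ≡ 9^2 = 81 ≡ 81 (mod 1591)
3^8 ≡ 81^2 = 6561 ≡ 197 (mod 1591)
3^16 ≡ 197^2 = 38809 ≡ 625 (mod 1591)
3^32 ≡ 625^2 = 390625 ≡ 830 (mod 1591)
3^64 ≡ 830^2 = 688900 ≡ 1588 (mod 1591)
3^128 ≡ 1588^2 = 2521744 ≡ 9 (mod 1591)
3^256 ≡ 9^2 = 81 ≡ 81 (mod 1591)
3^512 ≡ 81^2 = 6561 ≡ 197 (mod 1591)
3^1024 ≡ 197^2 = 38809 ≡ 625 (mod 1591)
1590 = 1024 + 512 + 32 + 16 + 4 + 2 in binary powers of 2.
So 3^1590 ≡ 625 · 197 · 830 · 625 · 81 · 9 ≡ 322 (mod 1591).
Since 322 ≠ 1, base 3 is a Fermat witness: 1591 is composite.

322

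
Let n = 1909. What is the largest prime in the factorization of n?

83

1909 = 23 · 83
83 is prime.
So 1909 = 23 · 83; the largest prime factor is 83.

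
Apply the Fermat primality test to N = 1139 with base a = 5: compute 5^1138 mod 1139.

5^1 ≡ 5 (mod 1139)
5^2 ≡ 5^2 = 25 ≡ 25 (mod 1139)
5^4 ≡ 25^2 = 625 ≡ 625 (mod 1139)
5^8 ≡ 625^2 = 390625 ≡ 1087 (mod 1139)
5^16 ≡ 1087^2 = 1181569 ≡ 426 (mod 1139)
5^32 ≡ 426^2 = 181476 ≡ 375 (mod 1139)
5^64 ≡ 375^2 = 140625 ≡ 528 (mod 1139)
5^128 ≡ 528^2 = 278784 ≡ 868 (mod 1139)
5^256 ≡ 868^2 = 753424 ≡ 545 (mod 1139)
5^512 ≡ 545^2 = 297025 ≡ 885 (mod 1139)
5^1024 ≡ 885^2 = 783225 ≡ 732 (mod 1139)
1138 = 1024 + 64 + 32 + 16 + 2 in binary powers of 2.
So 5^1138 ≡ 732 · 528 · 375 · 426 · 25 ≡ 1096 (mod 1139).
Since 1096 ≠ 1, base 5 is a Fermat witness: 1139 is composite.

1096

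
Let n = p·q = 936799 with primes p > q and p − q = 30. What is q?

Since p = q + 30, we have 936799 = q(q + 30), so q² + 30q − 936799 = 0.
Discriminant: 30² + 4·936799 = 900 + 3747196 = 3748096; √3748096 = 1936.
q = (−30 + 1936)/2 = 953, and p = q + 30 = 983.
Check: 953 · 983 = 936799.

953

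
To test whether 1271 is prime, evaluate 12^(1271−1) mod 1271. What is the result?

893

12^1 ≡ 12 (mod 1271)
12^2 ≡ 12^2 = 144 ≡ 144 (mod 1271)
12^4 ≡ 144^2 = 20736 ≡ 400 (mod 1271)
12^8 ≡ 400^2 = 160000 ≡ 1125 (mod 1271)
12^16 ≡ 1125^2 = 1265625 ≡ 980 (mod 1271)
12^32 ≡ 980^2 = 960400 ≡ 795 (mod 1271)
12^64 ≡ 795^2 = 632025 ≡ 338 (mod 1271)
12^128 ≡ 338^2 = 114244 ≡ 1125 (mod 1271)
12^256 ≡ 1125^2 = 1265625 ≡ 980 (mod 1271)
12^512 ≡ 980^2 = 960400 ≡ 795 (mod 1271)
12^1024 ≡ 795^2 = 632025 ≡ 338 (mod 1271)
1270 = 1024 + 128 + 64 + 32 + 16 + 4 + 2 in binary powers of 2.
So 12^1270 ≡ 338 · 1125 · 338 · 795 · 980 · 400 · 144 ≡ 893 (mod 1271).
Since 893 ≠ 1, base 12 is a Fermat witness: 1271 is composite.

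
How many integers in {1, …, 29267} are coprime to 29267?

24192

Factor: 29267 = 7 · 37 · 113.
φ(29267) = (7−1) · (37−1) · (113−1) = 6 · 36 · 112 = 24192.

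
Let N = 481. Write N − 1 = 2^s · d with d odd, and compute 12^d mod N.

481 − 1 = 480 = 2^5 · 15, so d = 15.
12^1 ≡ 12 (mod 481)
12^2 ≡ 12^2 = 144 ≡ 144 (mod 481)
12^4 ≡ 144^2 = 20736 ≡ 53 (mod 481)
12^8 ≡ 53^2 = 2809 ≡ 404 (mod 481)
15 = 8 + 4 + 2 + 1 in binary powers of 2.
So 12^15 ≡ 404 · 53 · 144 · 12 ≡ 454 (mod 481).
Squaring chain: 454 → 248 → 417 → 248 → 417; never reaches −1, so base 12 is a Miller–Rabin witness that 481 is composite.

454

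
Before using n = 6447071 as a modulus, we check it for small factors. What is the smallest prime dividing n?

89

6447071 is odd.
Digit sum 29, not divisible by 3.
Ends in 1: not divisible by 5.
7: 6447071 = 7·921010 + 1
11: 6447071 = 11·586097 + 4
13: 6447071 = 13·495928 + 7
17: 6447071 = 17·379239 + 8
19: 6447071 = 19·339319 + 10
23: 6447071 = 23·280307 + 10
29: 6447071 = 29·222312 + 23
31: 6447071 = 31·207970 + 1
37: 6447071 = 37·174245 + 6
41: 6447071 = 41·157245 + 26
43: 6447071 = 43·149931 + 38
47: 6447071 = 47·137171 + 34
53: 6447071 = 53·121642 + 45
59: 6447071 = 59·109272 + 23
61: 6447071 = 61·105689 + 42
67: 6447071 = 67·96224 + 63
71: 6447071 = 71·90803 + 58
73: 6447071 = 73·88316 + 3
79: 6447071 = 79·81608 + 39
83: 6447071 = 83·77675 + 46
89: 6447071 = 89·72439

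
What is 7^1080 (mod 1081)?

1061

7^1 ≡ 7 (mod 1081)
7^2 ≡ 7^2 = 49 ≡ 49 (mod 1081)
7^4 ≡ 49^2 = 2401 ≡ 239 (mod 1081)
7^8 ≡ 239^2 = 57121 ≡ 909 (mod 1081)
7^16 ≡ 909^2 = 826281 ≡ 397 (mod 1081)
7^32 ≡ 397^2 = 157609 ≡ 864 (mod 1081)
7^64 ≡ 864^2 = 746496 ≡ 606 (mod 1081)
7^128 ≡ 606^2 = 367236 ≡ 777 (mod 1081)
7^256 ≡ 777^2 = 603729 ≡ 531 (mod 1081)
7^512 ≡ 531^2 = 281961 ≡ 901 (mod 1081)
7^1024 ≡ 901^2 = 811801 ≡ 1051 (mod 1081)
1080 = 1024 + 32 + 16 + 8 in binary powers of 2.
So 7^1080 ≡ 1051 · 864 · 397 · 909 ≡ 1061 (mod 1081).
Since 1061 ≠ 1, base 7 is a Fermat witness: 1081 is composite.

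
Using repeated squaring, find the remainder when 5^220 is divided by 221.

157

5^1 ≡ 5 (mod 221)
5^2 ≡ 5^2 = 25 ≡ 25 (mod 221)
5^4 ≡ 25^2 = 625 ≡ 183 (mod 221)
5^8 ≡ 183^2 = 33489 ≡ 118 (mod 221)
5^16 ≡ 118^2 = 13924 ≡ 1 (mod 221)
5^32 ≡ 1^2 = 1 ≡ 1 (mod 221)
5^64 ≡ 1^2 = 1 ≡ 1 (mod 221)
5^128 ≡ 1^2 = 1 ≡ 1 (mod 221)
220 = 128 + 64 + 16 + 8 + 4 in binary powers of 2.
So 5^220 ≡ 1 · 1 · 1 · 118 · 183 ≡ 157 (mod 221).
Since 157 ≠ 1, base 5 is a Fermat witness: 221 is composite.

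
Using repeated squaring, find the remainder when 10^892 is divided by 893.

332

10^1 ≡ 10 (mod 893)
10^2 ≡ 10^2 = 100 ≡ 100 (mod 893)
10^4 ≡ 100^2 = 10000 ≡ 177 (mod 893)
10^8 ≡ 177^2 = 31329 ≡ 74 (mod 893)
10^16 ≡ 74^2 = 5476 ≡ 118 (mod 893)
10^32 ≡ 118^2 = 13924 ≡ 529 (mod 893)
10^64 ≡ 529^2 = 279841 ≡ 332 (mod 893)
10^128 ≡ 332^2 = 110224 ≡ 385 (mod 893)
10^256 ≡ 385^2 = 148225 ≡ 880 (mod 893)
10^512 ≡ 880^2 = 774400 ≡ 169 (mod 893)
892 = 512 + 256 + 64 + 32 + 16 + 8 + 4 in binary powers of 2.
So 10^892 ≡ 169 · 880 · 332 · 529 · 118 · 74 · 177 ≡ 332 (mod 893).
Since 332 ≠ 1, base 10 is a Fermat witness: 893 is composite.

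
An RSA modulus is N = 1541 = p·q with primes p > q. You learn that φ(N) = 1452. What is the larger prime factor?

67

φ(n) = (p−1)(q−1) = n − (p+q) + 1, so p + q = 1541 − 1452 + 1 = 90.
p and q are the roots of t² − 90t + 1541 = 0.
Discriminant: 90² − 4·1541 = 8100 − 6164 = 1936; √1936 = 44.
q = (90 − 44)/2 = 23, p = (90 + 44)/2 = 67.
Check: 23 · 67 = 1541.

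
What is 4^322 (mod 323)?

4^1 ≡ 4 (mod 323)
4^2 ≡ 4^2 = 16 ≡ 16 (mod 323)
4^4 ≡ 16^2 = 256 ≡ 256 (mod 323)
4^8 ≡ 256^2 = 65536 ≡ 290 (mod 323)
4^16 ≡ 290^2 = 84100 ≡ 120 (mod 323)
4^32 ≡ 120^2 = 14400 ≡ 188 (mod 323)
4^64 ≡ 188^2 = 35344 ≡ 137 (mod 323)
4^128 ≡ 137^2 = 18769 ≡ 35 (mod 323)
4^256 ≡ 35^2 = 1225 ≡ 256 (mod 323)
322 = 256 + 64 + 2 in binary powers of 2.
So 4^322 ≡ 256 · 137 · 16 ≡ 101 (mod 323).
Since 101 ≠ 1, base 4 is a Fermat witness: 323 is composite.

101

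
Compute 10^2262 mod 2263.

2236

10^1 ≡ 10 (mod 2263)
10^2 ≡ 10^2 = 100 ≡ 100 (mod 2263)
10^4 ≡ 100^2 = 10000 ≡ 948 (mod 2263)
10^8 ≡ 948^2 = 898704 ≡ 293 (mod 2263)
10^16 ≡ 293^2 = 85849 ≡ 2118 (mod 2263)
10^32 ≡ 2118^2 = 4485924 ≡ 658 (mod 2263)
10^64 ≡ 658^2 = 432964 ≡ 731 (mod 2263)
10^128 ≡ 731^2 = 534361 ≡ 293 (mod 2263)
10^256 ≡ 293^2 = 85849 ≡ 2118 (mod 2263)
10^512 ≡ 2118^2 = 4485924 ≡ 658 (mod 2263)
10^1024 ≡ 658^2 = 432964 ≡ 731 (mod 2263)
10^2048 ≡ 731^2 = 534361 ≡ 293 (mod 2263)
2262 = 2048 + 128 + 64 + 16 + 4 + 2 in binary powers of 2.
So 10^2262 ≡ 293 · 293 · 731 · 2118 · 948 · 100 ≡ 2236 (mod 2263).
Since 2236 ≠ 1, base 10 is a Fermat witness: 2263 is composite.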